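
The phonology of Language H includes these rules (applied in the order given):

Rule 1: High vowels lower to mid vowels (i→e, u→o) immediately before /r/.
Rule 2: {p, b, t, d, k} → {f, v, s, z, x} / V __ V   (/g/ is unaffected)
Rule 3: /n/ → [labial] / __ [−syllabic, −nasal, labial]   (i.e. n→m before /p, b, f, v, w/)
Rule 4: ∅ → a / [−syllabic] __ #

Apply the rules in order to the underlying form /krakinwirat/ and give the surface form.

Rule 1 (pre-rhotic lowering): /i/ is a high vowel immediately before /r/, so it lowers to [e]. /krakinwirat/ → krakinwerat.
Rule 2 (intervocalic spirantization): /k/ is a stop between vowels /a/ and /i/, so it spirantizes to the fricative [x]. /krakinwerat/ → kraxinwerat.
Rule 3 (nasal place assimilation): /n/ precedes the labial consonant /w/, so it assimilates in place to [m]. /kraxinwerat/ → kraximwerat.
Rule 4 (final a-epenthesis): the form ends in the consonant /t/, so [a] is inserted word-finally. /kraximwerat/ → kraximwerata.

kraximwerata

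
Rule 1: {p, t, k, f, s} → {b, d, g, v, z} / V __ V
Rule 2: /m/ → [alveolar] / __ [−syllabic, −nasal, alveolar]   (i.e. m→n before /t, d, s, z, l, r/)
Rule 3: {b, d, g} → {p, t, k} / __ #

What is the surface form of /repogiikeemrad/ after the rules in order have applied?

Rule 1 (intervocalic voicing): /p/ is a voiceless obstruent between vowels /e/ and /o/, so it voices to [b]. /k/ is a voiceless obstruent between vowels /i/ and /e/, so it voices to [g]. /repogiikeemrad/ → rebogiigeemrad.
Rule 2 (nasal place assimilation): /m/ precedes the alveolar consonant /r/, so it assimilates in place to [n]. /rebogiigeemrad/ → rebogiigeenrad.
Rule 3 (final devoicing): /d/ is a voiced stop in word-final position, so it devoices to [t]. /rebogiigeenrad/ → rebogiigeenrat.

rebogiigeenrat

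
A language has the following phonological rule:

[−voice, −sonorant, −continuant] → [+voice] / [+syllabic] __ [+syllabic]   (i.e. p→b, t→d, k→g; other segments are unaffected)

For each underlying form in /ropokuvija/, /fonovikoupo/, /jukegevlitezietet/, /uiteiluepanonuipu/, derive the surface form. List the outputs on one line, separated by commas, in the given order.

/ropokuvija/: /p/ is a voiceless stop between vowels /o/ and /o/, so it voices to [b]. /k/ is a voiceless stop between vowels /o/ and /u/, so it voices to [g]. → [roboguvija].
/fonovikoupo/: /k/ is a voiceless stop between vowels /i/ and /o/, so it voices to [g]. /p/ is a voiceless stop between vowels /u/ and /o/, so it voices to [b]. → [fonovigoubo].
/jukegevlitezietet/: /k/ is a voiceless stop between vowels /u/ and /e/, so it voices to [g]. /t/ is a voiceless stop between vowels /i/ and /e/, so it voices to [d]. /t/ is a voiceless stop between vowels /e/ and /e/, so it voices to [d]. → [jugegevlideziedet].
/uiteiluepanonuipu/: /t/ is a voiceless stop between vowels /i/ and /e/, so it voices to [d]. /p/ is a voiceless stop between vowels /e/ and /a/, so it voices to [b]. /p/ is a voiceless stop between vowels /i/ and /u/, so it voices to [b]. → [uideiluebanonuibu].

roboguvija, fonovigoubo, jugegevlideziedet, uideiluebanonuibu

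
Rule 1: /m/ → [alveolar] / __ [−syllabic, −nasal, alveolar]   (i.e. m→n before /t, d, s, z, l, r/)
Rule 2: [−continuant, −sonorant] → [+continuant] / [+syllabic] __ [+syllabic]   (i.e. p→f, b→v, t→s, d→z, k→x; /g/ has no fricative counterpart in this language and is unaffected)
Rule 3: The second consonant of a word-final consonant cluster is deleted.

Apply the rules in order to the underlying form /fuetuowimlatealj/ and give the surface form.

Rule 1 (nasal place assimilation): /m/ precedes the alveolar consonant /l/, so it assimilates in place to [n]. /fuetuowimlatealj/ → fuetuowinlatealj.
Rule 2 (intervocalic spirantization): /t/ is a stop between vowels /e/ and /u/, so it spirantizes to the fricative [s]. /t/ is a stop between vowels /a/ and /e/, so it spirantizes to the fricative [s]. /fuetuowinlatealj/ → fuesuowinlasealj.
Rule 3 (final cluster simplification): /j/ is the second consonant of a word-final cluster /lj/, so it deletes. /fuesuowinlasealj/ → fuesuowinlaseal.

fuesuowinlaseal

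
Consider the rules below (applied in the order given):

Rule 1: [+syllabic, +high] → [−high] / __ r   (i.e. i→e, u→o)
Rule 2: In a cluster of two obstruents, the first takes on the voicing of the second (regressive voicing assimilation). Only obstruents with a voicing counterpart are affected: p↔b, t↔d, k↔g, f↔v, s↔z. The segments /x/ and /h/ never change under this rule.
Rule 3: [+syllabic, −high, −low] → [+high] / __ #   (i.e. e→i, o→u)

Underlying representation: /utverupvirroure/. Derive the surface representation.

Rule 1 (pre-rhotic lowering): /i/ is a high vowel immediately before /r/, so it lowers to [e]. /u/ is a high vowel immediately before /r/, so it lowers to [o]. /utverupvirroure/ → utverupverroore.
Rule 2 (regressive voicing assimilation): /t/ precedes the voiced obstruent /v/, so it voices to [d] by assimilation. /p/ precedes the voiced obstruent /v/, so it voices to [b] by assimilation. /utverupverroore/ → udverubverroore.
Rule 3 (final vowel raising): /e/ is a mid vowel in word-final position, so it raises to [i]. /udverubverroore/ → udverubverroori.

udverubverroori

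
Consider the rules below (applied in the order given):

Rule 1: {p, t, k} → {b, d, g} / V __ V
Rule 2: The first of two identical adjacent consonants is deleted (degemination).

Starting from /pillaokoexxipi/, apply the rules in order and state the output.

Rule 1 (intervocalic voicing): /k/ is a voiceless stop between vowels /o/ and /o/, so it voices to [g]. /p/ is a voiceless stop between vowels /i/ and /i/, so it voices to [b]. /pillaokoexxipi/ → pillaogoexxibi.
Rule 2 (degemination): /ll/ is a geminate; the first /l/ deletes. /xx/ is a geminate; the first /x/ deletes. /pillaogoexxibi/ → pilaogoexibi.

pilaogoexibi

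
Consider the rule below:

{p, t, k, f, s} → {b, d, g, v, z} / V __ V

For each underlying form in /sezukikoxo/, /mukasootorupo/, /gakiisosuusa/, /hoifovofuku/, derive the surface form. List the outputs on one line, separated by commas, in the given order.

/sezukikoxo/: /k/ is a voiceless obstruent between vowels /u/ and /i/, so it voices to [g]. /k/ is a voiceless obstruent between vowels /i/ and /o/, so it voices to [g]. → [sezugigoxo].
/mukasootorupo/: /k/ is a voiceless obstruent between vowels /u/ and /a/, so it voices to [g]. /s/ is a voiceless obstruent between vowels /a/ and /o/, so it voices to [z]. /t/ is a voiceless obstruent between vowels /o/ and /o/, so it voices to [d]. /p/ is a voiceless obstruent between vowels /u/ and /o/, so it voices to [b]. → [mugazoodorubo].
/gakiisosuusa/: /k/ is a voiceless obstruent between vowels /a/ and /i/, so it voices to [g]. /s/ is a voiceless obstruent between vowels /i/ and /o/, so it voices to [z]. /s/ is a voiceless obstruent between vowels /o/ and /u/, so it voices to [z]. /s/ is a voiceless obstruent between vowels /u/ and /a/, so it voices to [z]. → [gagiizozuuza].
/hoifovofuku/: /f/ is a voiceless obstruent between vowels /i/ and /o/, so it voices to [v]. /f/ is a voiceless obstruent between vowels /o/ and /u/, so it voices to [v]. /k/ is a voiceless obstruent between vowels /u/ and /u/, so it voices to [g]. → [hoivovovugu].

sezugigoxo, mugazoodorubo, gagiizozuuza, hoivovovugu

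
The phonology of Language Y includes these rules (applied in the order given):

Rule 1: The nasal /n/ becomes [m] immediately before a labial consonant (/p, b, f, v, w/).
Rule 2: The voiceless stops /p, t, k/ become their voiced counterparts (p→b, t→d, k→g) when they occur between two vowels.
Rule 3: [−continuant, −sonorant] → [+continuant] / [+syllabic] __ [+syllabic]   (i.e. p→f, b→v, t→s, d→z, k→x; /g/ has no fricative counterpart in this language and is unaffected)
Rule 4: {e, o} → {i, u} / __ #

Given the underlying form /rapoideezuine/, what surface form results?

ravoizeezuini

Rule 1 (nasal place assimilation): no segment meets the environment; /rapoideezuine/ is unchanged.
Rule 2 (intervocalic voicing): /p/ is a voiceless stop between vowels /a/ and /o/, so it voices to [b]. /rapoideezuine/ → raboideezuine.
Rule 3 (intervocalic spirantization): /b/ is a stop between vowels /a/ and /o/, so it spirantizes to the fricative [v]. /d/ is a stop between vowels /i/ and /e/, so it spirantizes to the fricative [z]. /raboideezuine/ → ravoizeezuine.
Rule 4 (final vowel raising): /e/ is a mid vowel in word-final position, so it raises to [i]. /ravoizeezuine/ → ravoizeezuini.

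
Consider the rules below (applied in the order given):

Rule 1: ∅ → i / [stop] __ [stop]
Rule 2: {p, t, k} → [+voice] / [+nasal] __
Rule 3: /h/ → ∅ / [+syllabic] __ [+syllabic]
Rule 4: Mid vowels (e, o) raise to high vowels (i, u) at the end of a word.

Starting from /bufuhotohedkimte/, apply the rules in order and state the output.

Rule 1 (stop-cluster i-epenthesis): /d/ and /k/ form a stop–stop cluster, so [i] is inserted between them. /bufuhotohedkimte/ → bufuhotohedikimte.
Rule 2 (post-nasal voicing): /t/ is a voiceless stop immediately after the nasal /m/, so it voices to [d]. /bufuhotohedikimte/ → bufuhotohedikimde.
Rule 3 (intervocalic h-deletion): /h/ occurs between vowels /u/ and /o/, so it deletes. /h/ occurs between vowels /o/ and /e/, so it deletes. /bufuhotohedikimde/ → bufuotoedikimde.
Rule 4 (final vowel raising): /e/ is a mid vowel in word-final position, so it raises to [i]. /bufuotoedikimde/ → bufuotoedikimdi.

bufuotoedikimdi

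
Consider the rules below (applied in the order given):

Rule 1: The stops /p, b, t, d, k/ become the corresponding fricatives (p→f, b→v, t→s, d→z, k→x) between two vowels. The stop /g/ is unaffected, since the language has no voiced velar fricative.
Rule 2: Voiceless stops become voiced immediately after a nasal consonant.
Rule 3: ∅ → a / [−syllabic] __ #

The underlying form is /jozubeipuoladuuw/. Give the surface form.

Rule 1 (intervocalic spirantization): /b/ is a stop between vowels /u/ and /e/, so it spirantizes to the fricative [v]. /p/ is a stop between vowels /i/ and /u/, so it spirantizes to the fricative [f]. /d/ is a stop between vowels /a/ and /u/, so it spirantizes to the fricative [z]. /jozubeipuoladuuw/ → jozuveifuolazuuw.
Rule 2 (post-nasal voicing): no segment meets the environment; /jozuveifuolazuuw/ is unchanged.
Rule 3 (final a-epenthesis): the form ends in the consonant /w/, so [a] is inserted word-finally. /jozuveifuolazuuw/ → jozuveifuolazuuwa.

jozuveifuolazuuwa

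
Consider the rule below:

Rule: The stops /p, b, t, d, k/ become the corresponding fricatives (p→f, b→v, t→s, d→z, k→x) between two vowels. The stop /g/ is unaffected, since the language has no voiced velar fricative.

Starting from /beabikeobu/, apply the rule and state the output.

beavixeovu

/b/ is a stop between vowels /a/ and /i/, so it spirantizes to the fricative [v].
/k/ is a stop between vowels /i/ and /e/, so it spirantizes to the fricative [x].
/b/ is a stop between vowels /o/ and /u/, so it spirantizes to the fricative [v].
The other instance of /b/ does not occur in the required environment and remains unchanged.
Surface form: [beavixeovu].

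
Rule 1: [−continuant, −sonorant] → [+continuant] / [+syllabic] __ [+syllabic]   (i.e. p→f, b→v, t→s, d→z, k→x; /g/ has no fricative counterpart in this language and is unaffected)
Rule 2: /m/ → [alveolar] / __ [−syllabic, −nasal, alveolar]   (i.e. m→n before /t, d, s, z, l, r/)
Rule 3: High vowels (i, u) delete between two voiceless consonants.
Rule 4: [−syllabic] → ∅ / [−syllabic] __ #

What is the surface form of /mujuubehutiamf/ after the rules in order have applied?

mujuuvehsiam

Rule 1 (intervocalic spirantization): /b/ is a stop between vowels /u/ and /e/, so it spirantizes to the fricative [v]. /t/ is a stop between vowels /u/ and /i/, so it spirantizes to the fricative [s]. /mujuubehutiamf/ → mujuuvehusiamf.
Rule 2 (nasal place assimilation): no segment meets the environment; /mujuuvehusiamf/ is unchanged.
Rule 3 (high vowel syncope): /u/ is a high vowel flanked by voiceless consonants /h/ and /s/, so it deletes. /mujuuvehusiamf/ → mujuuvehsiamf.
Rule 4 (final cluster simplification): /f/ is the second consonant of a word-final cluster /mf/, so it deletes. /mujuuvehsiamf/ → mujuuvehsiam.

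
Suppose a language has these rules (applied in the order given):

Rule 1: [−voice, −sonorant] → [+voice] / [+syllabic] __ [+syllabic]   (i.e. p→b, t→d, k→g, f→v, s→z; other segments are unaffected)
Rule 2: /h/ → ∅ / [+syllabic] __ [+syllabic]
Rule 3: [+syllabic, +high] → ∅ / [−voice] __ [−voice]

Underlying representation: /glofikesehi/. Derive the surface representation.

Rule 1 (intervocalic voicing): /f/ is a voiceless obstruent between vowels /o/ and /i/, so it voices to [v]. /k/ is a voiceless obstruent between vowels /i/ and /e/, so it voices to [g]. /s/ is a voiceless obstruent between vowels /e/ and /e/, so it voices to [z]. /glofikesehi/ → glovigezehi.
Rule 2 (intervocalic h-deletion): /h/ occurs between vowels /e/ and /i/, so it deletes. /glovigezehi/ → glovigezei.
Rule 3 (high vowel syncope): no segment meets the environment; /glovigezei/ is unchanged.

glovigezei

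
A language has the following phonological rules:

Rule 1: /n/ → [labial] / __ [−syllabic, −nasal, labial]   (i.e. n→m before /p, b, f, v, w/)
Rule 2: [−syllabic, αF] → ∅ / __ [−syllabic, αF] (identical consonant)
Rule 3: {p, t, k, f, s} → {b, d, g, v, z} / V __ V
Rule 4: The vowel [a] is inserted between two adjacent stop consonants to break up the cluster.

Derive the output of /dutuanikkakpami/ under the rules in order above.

duduanigakapami

Rule 1 (nasal place assimilation): no segment meets the environment; /dutuanikkakpami/ is unchanged.
Rule 2 (degemination): /kk/ is a geminate; the first /k/ deletes. /dutuanikkakpami/ → dutuanikakpami.
Rule 3 (intervocalic voicing): /t/ is a voiceless obstruent between vowels /u/ and /u/, so it voices to [d]. /k/ is a voiceless obstruent between vowels /i/ and /a/, so it voices to [g]. /dutuanikakpami/ → duduanigakpami.
Rule 4 (stop-cluster a-epenthesis): /k/ and /p/ form a stop–stop cluster, so [a] is inserted between them. /duduanigakpami/ → duduanigakapami.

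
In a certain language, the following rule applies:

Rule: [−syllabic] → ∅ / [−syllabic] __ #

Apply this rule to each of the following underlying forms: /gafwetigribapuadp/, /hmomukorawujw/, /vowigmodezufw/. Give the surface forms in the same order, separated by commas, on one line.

/gafwetigribapuadp/: /p/ is the second consonant of a word-final cluster /dp/, so it deletes. → [gafwetigribapuad].
/hmomukorawujw/: /w/ is the second consonant of a word-final cluster /jw/, so it deletes. → [hmomukorawuj].
/vowigmodezufw/: /w/ is the second consonant of a word-final cluster /fw/, so it deletes. → [vowigmodezuf].

gafwetigribapuad, hmomukorawuj, vowigmodezuf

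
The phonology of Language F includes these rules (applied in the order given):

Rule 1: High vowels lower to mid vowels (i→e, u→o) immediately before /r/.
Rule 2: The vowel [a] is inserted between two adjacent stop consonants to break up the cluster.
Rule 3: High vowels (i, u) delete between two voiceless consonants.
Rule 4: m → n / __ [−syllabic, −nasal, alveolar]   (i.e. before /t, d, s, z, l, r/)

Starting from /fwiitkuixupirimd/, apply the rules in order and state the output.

Rule 1 (pre-rhotic lowering): /i/ is a high vowel immediately before /r/, so it lowers to [e]. /fwiitkuixupirimd/ → fwiitkuixuperimd.
Rule 2 (stop-cluster a-epenthesis): /t/ and /k/ form a stop–stop cluster, so [a] is inserted between them. /fwiitkuixuperimd/ → fwiitakuixuperimd.
Rule 3 (high vowel syncope): /u/ is a high vowel flanked by voiceless consonants /x/ and /p/, so it deletes. /fwiitakuixuperimd/ → fwiitakuixperimd.
Rule 4 (nasal place assimilation): /m/ precedes the alveolar consonant /d/, so it assimilates in place to [n]. /fwiitakuixperimd/ → fwiitakuixperind.

fwiitakuixperind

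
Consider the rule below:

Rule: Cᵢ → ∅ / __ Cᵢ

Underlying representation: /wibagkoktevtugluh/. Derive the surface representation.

wibagkoktevtugluh

No segment of /wibagkoktevtugluh/ meets the structural description of the rule, so the form surfaces unchanged.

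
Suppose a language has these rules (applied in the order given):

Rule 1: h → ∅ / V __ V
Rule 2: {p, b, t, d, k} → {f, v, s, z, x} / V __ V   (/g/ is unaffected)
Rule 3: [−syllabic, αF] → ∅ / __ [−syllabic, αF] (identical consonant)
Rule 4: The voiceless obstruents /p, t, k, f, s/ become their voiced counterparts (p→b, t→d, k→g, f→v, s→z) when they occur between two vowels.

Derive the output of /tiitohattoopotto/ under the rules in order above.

Rule 1 (intervocalic h-deletion): /h/ occurs between vowels /o/ and /a/, so it deletes. /tiitohattoopotto/ → tiitoattoopotto.
Rule 2 (intervocalic spirantization): /t/ is a stop between vowels /i/ and /o/, so it spirantizes to the fricative [s]. /p/ is a stop between vowels /o/ and /o/, so it spirantizes to the fricative [f]. /tiitoattoopotto/ → tiisoattoofotto.
Rule 3 (degemination): /tt/ is a geminate; the first /t/ deletes. /tt/ is a geminate; the first /t/ deletes. /tiisoattoofotto/ → tiisoatoofoto.
Rule 4 (intervocalic voicing): /s/ is a voiceless obstruent between vowels /i/ and /o/, so it voices to [z]. /t/ is a voiceless obstruent between vowels /a/ and /o/, so it voices to [d]. /f/ is a voiceless obstruent between vowels /o/ and /o/, so it voices to [v]. /t/ is a voiceless obstruent between vowels /o/ and /o/, so it voices to [d]. /tiisoatoofoto/ → tiizoadoovodo.

tiizoadoovodo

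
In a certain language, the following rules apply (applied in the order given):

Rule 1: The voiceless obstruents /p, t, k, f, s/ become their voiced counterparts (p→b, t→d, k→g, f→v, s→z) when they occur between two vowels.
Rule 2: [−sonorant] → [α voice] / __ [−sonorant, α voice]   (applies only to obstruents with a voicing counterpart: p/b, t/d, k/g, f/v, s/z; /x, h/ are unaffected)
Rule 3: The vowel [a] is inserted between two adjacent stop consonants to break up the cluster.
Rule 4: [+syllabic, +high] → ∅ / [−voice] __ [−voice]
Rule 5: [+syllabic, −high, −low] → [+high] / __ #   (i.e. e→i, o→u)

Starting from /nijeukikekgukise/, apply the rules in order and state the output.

Rule 1 (intervocalic voicing): /k/ is a voiceless obstruent between vowels /u/ and /i/, so it voices to [g]. /k/ is a voiceless obstruent between vowels /i/ and /e/, so it voices to [g]. /k/ is a voiceless obstruent between vowels /u/ and /i/, so it voices to [g]. /s/ is a voiceless obstruent between vowels /i/ and /e/, so it voices to [z]. /nijeukikekgukise/ → nijeugigekgugize.
Rule 2 (regressive voicing assimilation): /k/ precedes the voiced obstruent /g/, so it voices to [g] by assimilation. /nijeugigekgugize/ → nijeugigeggugize.
Rule 3 (stop-cluster a-epenthesis): /g/ and /g/ form a stop–stop cluster, so [a] is inserted between them. /nijeugigeggugize/ → nijeugigegagugize.
Rule 4 (high vowel syncope): no segment meets the environment; /nijeugigegagugize/ is unchanged.
Rule 5 (final vowel raising): /e/ is a mid vowel in word-final position, so it raises to [i]. /nijeugigegagugize/ → nijeugigegagugizi.

nijeugigegagugizi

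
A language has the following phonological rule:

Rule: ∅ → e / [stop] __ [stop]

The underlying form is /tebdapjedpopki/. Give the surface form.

tebedapjedepopeki

/b/ and /d/ form a stop–stop cluster, so [e] is inserted between them.
/d/ and /p/ form a stop–stop cluster, so [e] is inserted between them.
/p/ and /k/ form a stop–stop cluster, so [e] is inserted between them.
Surface form: [tebedapjedepopeki].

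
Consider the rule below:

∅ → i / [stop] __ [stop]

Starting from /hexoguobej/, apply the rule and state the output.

hexoguobej

No segment of /hexoguobej/ meets the structural description of the rule, so the form surfaces unchanged.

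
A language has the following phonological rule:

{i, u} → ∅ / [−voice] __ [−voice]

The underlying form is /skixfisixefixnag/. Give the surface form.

/i/ is a high vowel flanked by voiceless consonants /k/ and /x/, so it deletes.
/i/ is a high vowel flanked by voiceless consonants /f/ and /s/, so it deletes.
/i/ is a high vowel flanked by voiceless consonants /s/ and /x/, so it deletes.
/i/ is a high vowel flanked by voiceless consonants /f/ and /x/, so it deletes.
Surface form: [skxfsxefxnag].

skxfsxefxnag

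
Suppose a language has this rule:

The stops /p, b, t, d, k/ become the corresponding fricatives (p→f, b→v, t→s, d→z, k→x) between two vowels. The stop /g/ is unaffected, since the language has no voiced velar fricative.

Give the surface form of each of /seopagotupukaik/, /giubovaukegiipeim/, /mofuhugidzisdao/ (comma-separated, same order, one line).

/seopagotupukaik/: /p/ is a stop between vowels /o/ and /a/, so it spirantizes to the fricative [f]. /t/ is a stop between vowels /o/ and /u/, so it spirantizes to the fricative [s]. /p/ is a stop between vowels /u/ and /u/, so it spirantizes to the fricative [f]. /k/ is a stop between vowels /u/ and /a/, so it spirantizes to the fricative [x]. → [seofagosufuxaik].
/giubovaukegiipeim/: /b/ is a stop between vowels /u/ and /o/, so it spirantizes to the fricative [v]. /k/ is a stop between vowels /u/ and /e/, so it spirantizes to the fricative [x]. /p/ is a stop between vowels /i/ and /e/, so it spirantizes to the fricative [f]. → [giuvovauxegiifeim].
/mofuhugidzisdao/: the rule's environment is not met; surfaces unchanged as [mofuhugidzisdao].

seofagosufuxaik, giuvovauxegiifeim, mofuhugidzisdao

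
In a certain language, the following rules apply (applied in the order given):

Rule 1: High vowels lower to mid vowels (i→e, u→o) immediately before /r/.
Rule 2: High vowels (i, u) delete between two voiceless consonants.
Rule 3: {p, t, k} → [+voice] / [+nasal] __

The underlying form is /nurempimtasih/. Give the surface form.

norembimdash

Rule 1 (pre-rhotic lowering): /u/ is a high vowel immediately before /r/, so it lowers to [o]. /nurempimtasih/ → norempimtasih.
Rule 2 (high vowel syncope): /i/ is a high vowel flanked by voiceless consonants /s/ and /h/, so it deletes. /norempimtasih/ → norempimtash.
Rule 3 (post-nasal voicing): /p/ is a voiceless stop immediately after the nasal /m/, so it voices to [b]. /t/ is a voiceless stop immediately after the nasal /m/, so it voices to [d]. /norempimtash/ → norembimdash.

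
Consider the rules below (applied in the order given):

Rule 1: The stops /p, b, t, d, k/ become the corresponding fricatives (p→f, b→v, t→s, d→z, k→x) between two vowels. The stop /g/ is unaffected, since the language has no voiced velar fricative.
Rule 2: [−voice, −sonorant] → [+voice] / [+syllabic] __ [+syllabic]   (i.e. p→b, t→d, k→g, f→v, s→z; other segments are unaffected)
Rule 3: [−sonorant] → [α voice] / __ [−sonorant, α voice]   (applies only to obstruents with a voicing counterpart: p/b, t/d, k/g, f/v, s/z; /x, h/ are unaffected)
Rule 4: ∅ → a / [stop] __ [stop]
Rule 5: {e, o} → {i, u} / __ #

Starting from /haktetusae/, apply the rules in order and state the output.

Rule 1 (intervocalic spirantization): /t/ is a stop between vowels /e/ and /u/, so it spirantizes to the fricative [s]. /haktetusae/ → haktesusae.
Rule 2 (intervocalic voicing): /s/ is a voiceless obstruent between vowels /e/ and /u/, so it voices to [z]. /s/ is a voiceless obstruent between vowels /u/ and /a/, so it voices to [z]. /haktesusae/ → haktezuzae.
Rule 3 (regressive voicing assimilation): no segment meets the environment; /haktezuzae/ is unchanged.
Rule 4 (stop-cluster a-epenthesis): /k/ and /t/ form a stop–stop cluster, so [a] is inserted between them. /haktezuzae/ → hakatezuzae.
Rule 5 (final vowel raising): /e/ is a mid vowel in word-final position, so it raises to [i]. /hakatezuzae/ → hakatezuzai.

hakatezuzai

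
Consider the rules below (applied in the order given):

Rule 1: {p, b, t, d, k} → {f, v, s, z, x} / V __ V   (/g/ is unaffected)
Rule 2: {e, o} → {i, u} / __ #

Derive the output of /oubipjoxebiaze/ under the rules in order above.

ouvipjoxeviazi

Rule 1 (intervocalic spirantization): /b/ is a stop between vowels /u/ and /i/, so it spirantizes to the fricative [v]. /b/ is a stop between vowels /e/ and /i/, so it spirantizes to the fricative [v]. /oubipjoxebiaze/ → ouvipjoxeviaze.
Rule 2 (final vowel raising): /e/ is a mid vowel in word-final position, so it raises to [i]. /ouvipjoxeviaze/ → ouvipjoxeviazi.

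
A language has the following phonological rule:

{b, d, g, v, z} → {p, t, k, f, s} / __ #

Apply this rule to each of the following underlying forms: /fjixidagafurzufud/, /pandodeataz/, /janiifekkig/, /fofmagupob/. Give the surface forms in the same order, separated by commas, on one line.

fjixidagafurzufut, pandodeatas, janiifekkik, fofmagupop

/fjixidagafurzufud/: /d/ is a voiced obstruent in word-final position, so it devoices to [t]. → [fjixidagafurzufut].
/pandodeataz/: /z/ is a voiced obstruent in word-final position, so it devoices to [s]. → [pandodeatas].
/janiifekkig/: /g/ is a voiced obstruent in word-final position, so it devoices to [k]. → [janiifekkik].
/fofmagupob/: /b/ is a voiced obstruent in word-final position, so it devoices to [p]. → [fofmagupop].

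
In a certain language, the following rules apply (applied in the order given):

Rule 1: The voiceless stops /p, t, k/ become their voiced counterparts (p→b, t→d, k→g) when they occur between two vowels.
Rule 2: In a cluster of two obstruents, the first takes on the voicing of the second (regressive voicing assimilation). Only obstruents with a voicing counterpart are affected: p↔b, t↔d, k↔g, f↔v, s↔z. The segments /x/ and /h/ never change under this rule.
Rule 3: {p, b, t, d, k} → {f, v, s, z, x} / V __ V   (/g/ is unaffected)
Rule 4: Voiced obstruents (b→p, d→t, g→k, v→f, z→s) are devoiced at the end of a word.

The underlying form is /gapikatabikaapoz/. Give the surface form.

gavigazavigaavos

Rule 1 (intervocalic voicing): /p/ is a voiceless stop between vowels /a/ and /i/, so it voices to [b]. /k/ is a voiceless stop between vowels /i/ and /a/, so it voices to [g]. /t/ is a voiceless stop between vowels /a/ and /a/, so it voices to [d]. /k/ is a voiceless stop between vowels /i/ and /a/, so it voices to [g]. /p/ is a voiceless stop between vowels /a/ and /o/, so it voices to [b]. /gapikatabikaapoz/ → gabigadabigaaboz.
Rule 2 (regressive voicing assimilation): no segment meets the environment; /gabigadabigaaboz/ is unchanged.
Rule 3 (intervocalic spirantization): /b/ is a stop between vowels /a/ and /i/, so it spirantizes to the fricative [v]. /d/ is a stop between vowels /a/ and /a/, so it spirantizes to the fricative [z]. /b/ is a stop between vowels /a/ and /i/, so it spirantizes to the fricative [v]. /b/ is a stop between vowels /a/ and /o/, so it spirantizes to the fricative [v]. /gabigadabigaaboz/ → gavigazavigaavoz.
Rule 4 (final devoicing): /z/ is a voiced obstruent in word-final position, so it devoices to [s]. /gavigazavigaavoz/ → gavigazavigaavos.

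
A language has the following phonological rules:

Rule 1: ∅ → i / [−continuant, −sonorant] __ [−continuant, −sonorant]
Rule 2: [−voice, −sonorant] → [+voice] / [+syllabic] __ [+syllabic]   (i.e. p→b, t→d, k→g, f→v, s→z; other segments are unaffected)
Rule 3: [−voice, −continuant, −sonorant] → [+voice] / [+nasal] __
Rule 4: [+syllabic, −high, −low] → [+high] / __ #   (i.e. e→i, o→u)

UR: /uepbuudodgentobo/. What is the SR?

Rule 1 (stop-cluster i-epenthesis): /p/ and /b/ form a stop–stop cluster, so [i] is inserted between them. /d/ and /g/ form a stop–stop cluster, so [i] is inserted between them. /uepbuudodgentobo/ → uepibuudodigentobo.
Rule 2 (intervocalic voicing): /p/ is a voiceless obstruent between vowels /e/ and /i/, so it voices to [b]. /uepibuudodigentobo/ → uebibuudodigentobo.
Rule 3 (post-nasal voicing): /t/ is a voiceless stop immediately after the nasal /n/, so it voices to [d]. /uebibuudodigentobo/ → uebibuudodigendobo.
Rule 4 (final vowel raising): /o/ is a mid vowel in word-final position, so it raises to [u]. /uebibuudodigendobo/ → uebibuudodigendobu.

uebibuudodigendobu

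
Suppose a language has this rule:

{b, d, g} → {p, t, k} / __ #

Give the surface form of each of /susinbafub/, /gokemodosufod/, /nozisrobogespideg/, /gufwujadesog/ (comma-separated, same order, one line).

/susinbafub/: /b/ is a voiced stop in word-final position, so it devoices to [p]. → [susinbafup].
/gokemodosufod/: /d/ is a voiced stop in word-final position, so it devoices to [t]. → [gokemodosufot].
/nozisrobogespideg/: /g/ is a voiced stop in word-final position, so it devoices to [k]. → [nozisrobogespidek].
/gufwujadesog/: /g/ is a voiced stop in word-final position, so it devoices to [k]. → [gufwujadesok].

susinbafup, gokemodosufot, nozisrobogespidek, gufwujadesok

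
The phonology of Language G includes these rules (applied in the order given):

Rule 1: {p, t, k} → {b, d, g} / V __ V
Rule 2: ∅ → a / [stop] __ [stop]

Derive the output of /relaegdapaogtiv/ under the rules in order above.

relaegadabaogativ

Rule 1 (intervocalic voicing): /p/ is a voiceless stop between vowels /a/ and /a/, so it voices to [b]. /relaegdapaogtiv/ → relaegdabaogtiv.
Rule 2 (stop-cluster a-epenthesis): /g/ and /d/ form a stop–stop cluster, so [a] is inserted between them. /g/ and /t/ form a stop–stop cluster, so [a] is inserted between them. /relaegdabaogtiv/ → relaegadabaogativ.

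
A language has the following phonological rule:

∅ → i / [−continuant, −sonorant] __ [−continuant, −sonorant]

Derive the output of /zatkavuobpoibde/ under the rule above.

zatikavuobipoibide

/t/ and /k/ form a stop–stop cluster, so [i] is inserted between them.
/b/ and /p/ form a stop–stop cluster, so [i] is inserted between them.
/b/ and /d/ form a stop–stop cluster, so [i] is inserted between them.
Surface form: [zatikavuobipoibide].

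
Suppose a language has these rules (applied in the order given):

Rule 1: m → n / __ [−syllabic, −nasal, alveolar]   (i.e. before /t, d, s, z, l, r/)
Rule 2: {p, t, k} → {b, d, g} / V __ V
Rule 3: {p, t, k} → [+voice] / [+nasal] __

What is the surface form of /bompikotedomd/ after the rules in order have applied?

bombigodedond

Rule 1 (nasal place assimilation): /m/ precedes the alveolar consonant /d/, so it assimilates in place to [n]. /bompikotedomd/ → bompikotedond.
Rule 2 (intervocalic voicing): /k/ is a voiceless stop between vowels /i/ and /o/, so it voices to [g]. /t/ is a voiceless stop between vowels /o/ and /e/, so it voices to [d]. /bompikotedond/ → bompigodedond.
Rule 3 (post-nasal voicing): /p/ is a voiceless stop immediately after the nasal /m/, so it voices to [b]. /bompigodedond/ → bombigodedond.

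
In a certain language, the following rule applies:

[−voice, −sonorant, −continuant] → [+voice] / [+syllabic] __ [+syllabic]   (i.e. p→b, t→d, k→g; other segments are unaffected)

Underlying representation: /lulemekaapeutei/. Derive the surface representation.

lulemegaabeudei

/k/ is a voiceless stop between vowels /e/ and /a/, so it voices to [g].
/p/ is a voiceless stop between vowels /a/ and /e/, so it voices to [b].
/t/ is a voiceless stop between vowels /u/ and /e/, so it voices to [d].
Surface form: [lulemegaabeudei].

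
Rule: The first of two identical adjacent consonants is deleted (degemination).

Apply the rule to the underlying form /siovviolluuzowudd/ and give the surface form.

/vv/ is a geminate; the first /v/ deletes.
/ll/ is a geminate; the first /l/ deletes.
/dd/ is a geminate; the first /d/ deletes.
The other instances of /s/, /v/, /l/, /z/, /w/, /d/ do not occur in the required environment and remain unchanged.
Surface form: [siovioluuzowud].

siovioluuzowud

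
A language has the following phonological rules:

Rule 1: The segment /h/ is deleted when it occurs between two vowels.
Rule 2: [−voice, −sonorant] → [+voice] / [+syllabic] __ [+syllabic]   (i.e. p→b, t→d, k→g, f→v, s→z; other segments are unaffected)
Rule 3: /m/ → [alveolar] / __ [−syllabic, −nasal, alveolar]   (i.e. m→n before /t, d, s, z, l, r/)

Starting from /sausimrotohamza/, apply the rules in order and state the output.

sauzinrodoanza

Rule 1 (intervocalic h-deletion): /h/ occurs between vowels /o/ and /a/, so it deletes. /sausimrotohamza/ → sausimrotoamza.
Rule 2 (intervocalic voicing): /s/ is a voiceless obstruent between vowels /u/ and /i/, so it voices to [z]. /t/ is a voiceless obstruent between vowels /o/ and /o/, so it voices to [d]. /sausimrotoamza/ → sauzimrodoamza.
Rule 3 (nasal place assimilation): /m/ precedes the alveolar consonant /r/, so it assimilates in place to [n]. /m/ precedes the alveolar consonant /z/, so it assimilates in place to [n]. /sauzimrodoamza/ → sauzinrodoanza.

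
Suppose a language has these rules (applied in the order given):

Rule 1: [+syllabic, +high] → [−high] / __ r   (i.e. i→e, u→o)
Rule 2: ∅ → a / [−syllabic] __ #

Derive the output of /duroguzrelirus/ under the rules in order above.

doroguzrelerusa

Rule 1 (pre-rhotic lowering): /u/ is a high vowel immediately before /r/, so it lowers to [o]. /i/ is a high vowel immediately before /r/, so it lowers to [e]. /duroguzrelirus/ → doroguzrelerus.
Rule 2 (final a-epenthesis): the form ends in the consonant /s/, so [a] is inserted word-finally. /doroguzrelerus/ → doroguzrelerusa.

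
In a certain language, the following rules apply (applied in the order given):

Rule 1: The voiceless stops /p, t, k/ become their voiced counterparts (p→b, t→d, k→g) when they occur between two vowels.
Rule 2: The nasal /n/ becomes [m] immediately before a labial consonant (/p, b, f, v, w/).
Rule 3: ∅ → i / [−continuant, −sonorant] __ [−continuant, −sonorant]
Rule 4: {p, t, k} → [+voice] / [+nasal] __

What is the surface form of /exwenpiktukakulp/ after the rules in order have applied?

Rule 1 (intervocalic voicing): /k/ is a voiceless stop between vowels /u/ and /a/, so it voices to [g]. /k/ is a voiceless stop between vowels /a/ and /u/, so it voices to [g]. /exwenpiktukakulp/ → exwenpiktugagulp.
Rule 2 (nasal place assimilation): /n/ precedes the labial consonant /p/, so it assimilates in place to [m]. /exwenpiktugagulp/ → exwempiktugagulp.
Rule 3 (stop-cluster i-epenthesis): /k/ and /t/ form a stop–stop cluster, so [i] is inserted between them. /exwempiktugagulp/ → exwempikitugagulp.
Rule 4 (post-nasal voicing): /p/ is a voiceless stop immediately after the nasal /m/, so it voices to [b]. /exwempikitugagulp/ → exwembikitugagulp.

exwembikitugagulp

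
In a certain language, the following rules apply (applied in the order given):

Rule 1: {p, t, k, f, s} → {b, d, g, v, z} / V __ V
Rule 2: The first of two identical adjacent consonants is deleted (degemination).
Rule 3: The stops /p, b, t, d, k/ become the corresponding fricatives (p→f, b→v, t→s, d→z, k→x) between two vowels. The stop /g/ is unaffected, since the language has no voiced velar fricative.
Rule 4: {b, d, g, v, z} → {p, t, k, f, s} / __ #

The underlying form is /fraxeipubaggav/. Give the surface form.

fraxeivuvagaf

Rule 1 (intervocalic voicing): /p/ is a voiceless obstruent between vowels /i/ and /u/, so it voices to [b]. /fraxeipubaggav/ → fraxeibubaggav.
Rule 2 (degemination): /gg/ is a geminate; the first /g/ deletes. /fraxeibubaggav/ → fraxeibubagav.
Rule 3 (intervocalic spirantization): /b/ is a stop between vowels /i/ and /u/, so it spirantizes to the fricative [v]. /b/ is a stop between vowels /u/ and /a/, so it spirantizes to the fricative [v]. /fraxeibubagav/ → fraxeivuvagav.
Rule 4 (final devoicing): /v/ is a voiced obstruent in word-final position, so it devoices to [f]. /fraxeivuvagav/ → fraxeivuvagaf.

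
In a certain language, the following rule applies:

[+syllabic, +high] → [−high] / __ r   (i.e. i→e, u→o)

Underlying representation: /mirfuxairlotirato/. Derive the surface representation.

/i/ is a high vowel immediately before /r/, so it lowers to [e].
/i/ is a high vowel immediately before /r/, so it lowers to [e].
/i/ is a high vowel immediately before /r/, so it lowers to [e].
Surface form: [merfuxaerloterato].

merfuxaerloterato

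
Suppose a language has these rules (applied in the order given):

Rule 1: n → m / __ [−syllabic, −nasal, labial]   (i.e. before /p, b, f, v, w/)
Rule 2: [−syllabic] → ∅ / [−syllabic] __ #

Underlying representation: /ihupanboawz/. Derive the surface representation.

Rule 1 (nasal place assimilation): /n/ precedes the labial consonant /b/, so it assimilates in place to [m]. /ihupanboawz/ → ihupamboawz.
Rule 2 (final cluster simplification): /z/ is the second consonant of a word-final cluster /wz/, so it deletes. /ihupamboawz/ → ihupamboaw.

ihupamboaw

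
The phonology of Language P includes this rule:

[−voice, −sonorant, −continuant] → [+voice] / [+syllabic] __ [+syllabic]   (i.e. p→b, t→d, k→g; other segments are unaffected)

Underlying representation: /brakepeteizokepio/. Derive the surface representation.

bragebedeizogebio

/k/ is a voiceless stop between vowels /a/ and /e/, so it voices to [g].
/p/ is a voiceless stop between vowels /e/ and /e/, so it voices to [b].
/t/ is a voiceless stop between vowels /e/ and /e/, so it voices to [d].
/k/ is a voiceless stop between vowels /o/ and /e/, so it voices to [g].
/p/ is a voiceless stop between vowels /e/ and /i/, so it voices to [b].
Surface form: [bragebedeizogebio].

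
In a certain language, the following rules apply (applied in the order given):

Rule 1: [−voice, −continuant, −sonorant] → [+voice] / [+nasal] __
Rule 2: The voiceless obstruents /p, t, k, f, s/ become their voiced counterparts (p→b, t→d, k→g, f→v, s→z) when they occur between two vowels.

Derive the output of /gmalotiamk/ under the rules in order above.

gmalodiamg

Rule 1 (post-nasal voicing): /k/ is a voiceless stop immediately after the nasal /m/, so it voices to [g]. /gmalotiamk/ → gmalotiamg.
Rule 2 (intervocalic voicing): /t/ is a voiceless obstruent between vowels /o/ and /i/, so it voices to [d]. /gmalotiamg/ → gmalodiamg.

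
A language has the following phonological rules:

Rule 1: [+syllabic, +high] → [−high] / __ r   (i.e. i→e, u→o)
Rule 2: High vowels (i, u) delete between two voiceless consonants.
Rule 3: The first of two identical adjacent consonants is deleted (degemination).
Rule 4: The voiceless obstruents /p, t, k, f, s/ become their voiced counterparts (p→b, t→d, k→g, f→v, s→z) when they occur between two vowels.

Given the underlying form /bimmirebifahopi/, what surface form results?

Rule 1 (pre-rhotic lowering): /i/ is a high vowel immediately before /r/, so it lowers to [e]. /bimmirebifahopi/ → bimmerebifahopi.
Rule 2 (high vowel syncope): no segment meets the environment; /bimmerebifahopi/ is unchanged.
Rule 3 (degemination): /mm/ is a geminate; the first /m/ deletes. /bimmerebifahopi/ → bimerebifahopi.
Rule 4 (intervocalic voicing): /f/ is a voiceless obstruent between vowels /i/ and /a/, so it voices to [v]. /p/ is a voiceless obstruent between vowels /o/ and /i/, so it voices to [b]. /bimerebifahopi/ → bimerebivahobi.

bimerebivahobi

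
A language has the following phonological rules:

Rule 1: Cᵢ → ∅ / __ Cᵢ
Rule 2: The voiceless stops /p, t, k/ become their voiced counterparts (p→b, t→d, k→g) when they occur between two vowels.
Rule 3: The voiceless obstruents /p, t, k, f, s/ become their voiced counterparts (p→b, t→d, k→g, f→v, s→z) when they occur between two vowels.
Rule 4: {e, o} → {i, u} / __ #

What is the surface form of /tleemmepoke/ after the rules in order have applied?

tleemebogi

Rule 1 (degemination): /mm/ is a geminate; the first /m/ deletes. /tleemmepoke/ → tleemepoke.
Rule 2 (intervocalic voicing): /p/ is a voiceless stop between vowels /e/ and /o/, so it voices to [b]. /k/ is a voiceless stop between vowels /o/ and /e/, so it voices to [g]. /tleemepoke/ → tleemeboge.
Rule 3 (intervocalic voicing): no segment meets the environment; /tleemeboge/ is unchanged.
Rule 4 (final vowel raising): /e/ is a mid vowel in word-final position, so it raises to [i]. /tleemeboge/ → tleemebogi.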